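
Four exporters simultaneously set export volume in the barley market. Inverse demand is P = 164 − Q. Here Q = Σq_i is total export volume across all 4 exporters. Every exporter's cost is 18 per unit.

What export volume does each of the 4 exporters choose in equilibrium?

29.2

A representative exporter's profit is π_i = q_i(164 − Q) − 18q_i, with Q = q_i + Σ_{j≠i} q_j.
First-order condition: 146 − 2q_i − Σ_{j≠i} q_j = 0.
Imposing symmetry (q_j = q for all j) turns Σ_{j≠i} q_j into 3q, so 146 = 5q and q = 29.2.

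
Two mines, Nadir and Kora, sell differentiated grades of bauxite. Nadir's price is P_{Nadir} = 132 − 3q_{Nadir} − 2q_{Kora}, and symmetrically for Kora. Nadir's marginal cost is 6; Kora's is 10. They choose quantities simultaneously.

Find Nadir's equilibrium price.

54

Mine Nadir's profit: π = q_{Nadir}(132 − 3q_{Nadir} − 2q_{Kora}) − 6q_{Nadir}.
∂π/∂q_{Nadir} = 126 − 6q_{Nadir} − 2q_{Kora} = 0 ⇒ q_{Nadir} = 21 − (1/3)q_{Kora}.
Similarly q_{Kora} = 61/3 − (1/3)q_{Nadir}.
Solving the two reaction functions simultaneously: (1 − (−1/3)(−1/3))q_{Nadir} = 21 − (1/3)·(61/3), so (8/9)q_{Nadir} = 128/9 and q_{Nadir} = 16.
Then q_{Kora} = 61/3 − (1/3)·16 = 15.
P_{Nadir} = 132 − 3·16 − 2·15 = 54.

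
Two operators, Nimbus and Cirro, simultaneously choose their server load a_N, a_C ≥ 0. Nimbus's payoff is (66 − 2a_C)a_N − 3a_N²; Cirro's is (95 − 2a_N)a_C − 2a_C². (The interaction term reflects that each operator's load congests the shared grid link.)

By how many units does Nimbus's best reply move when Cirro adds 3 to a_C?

-1

Expanding Nimbus's payoff: 66a_N − 2a_Ca_N − 3a_N².
∂π/∂a_N = 66 − 2a_C − 6a_N = 0, so a_N = 11 − (1/3)a_C.
The reaction-function slope is −1/3, so a 3-unit rise in a_C moves a_N by −1/3 × 3 = −1. Nimbus's best response falls — the actions are strategic substitutes.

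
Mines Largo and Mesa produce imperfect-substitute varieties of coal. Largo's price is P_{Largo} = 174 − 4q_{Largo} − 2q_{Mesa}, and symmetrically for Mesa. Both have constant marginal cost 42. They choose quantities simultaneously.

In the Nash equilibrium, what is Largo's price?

Mine Largo's profit: π = q_{Largo}(174 − 4q_{Largo} − 2q_{Mesa}) − 42q_{Largo}.
∂π/∂q_{Largo} = 132 − 8q_{Largo} − 2q_{Mesa} = 0 ⇒ q_{Largo} = 16.5 − 0.25q_{Mesa}.
Setting q_{Largo} = q_{Mesa} in the reaction function: q_{Largo} = 16.5 − 0.25q_{Largo}, so q_{Largo} = 16.5 / 1.25 = 13.2.
P_{Largo} = 174 − 4·13.2 − 2·13.2 = 94.8.

94.8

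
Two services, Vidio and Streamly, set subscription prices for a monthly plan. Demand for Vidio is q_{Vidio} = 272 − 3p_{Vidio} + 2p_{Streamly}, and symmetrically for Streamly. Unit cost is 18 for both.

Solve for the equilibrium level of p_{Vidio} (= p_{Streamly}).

Vidio's profit: π = (p_{Vidio} − 18)(272 − 3p_{Vidio} + 2p_{Streamly}).
∂π/∂p_{Vidio} = 326 − 6p_{Vidio} + 2p_{Streamly} = 0 ⇒ p_{Vidio} = 163/3 + (1/3)p_{Streamly}.
Setting p_{Vidio} = p_{Streamly} in the reaction function: p_{Vidio} = 163/3 + (1/3)p_{Vidio}, so p_{Vidio} = (163/3) / (2/3) = 81.5.

81.5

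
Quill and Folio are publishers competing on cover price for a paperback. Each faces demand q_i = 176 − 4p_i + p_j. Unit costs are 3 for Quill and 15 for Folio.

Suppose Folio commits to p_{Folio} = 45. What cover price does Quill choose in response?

29.125

Quill's profit: π = (p_{Quill} − 3)(176 − 4p_{Quill} + p_{Folio}).
∂π/∂p_{Quill} = 188 − 8p_{Quill} + p_{Folio} = 0 ⇒ p_{Quill} = 23.5 + 0.125p_{Folio}.
At p_{Folio} = 45: p_{Quill} = 23.5 + 0.125·45 = 29.125.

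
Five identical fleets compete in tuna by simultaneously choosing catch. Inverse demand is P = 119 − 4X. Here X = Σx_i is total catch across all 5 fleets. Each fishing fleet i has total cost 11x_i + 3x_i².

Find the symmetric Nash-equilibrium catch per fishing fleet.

A representative fishing fleet's profit is π_i = x_i(119 − 4X) − 11x_i − 3x_i², with X = x_i + Σ_{j≠i} x_j.
First-order condition: 108 − 14x_i − 4Σ_{j≠i} x_j = 0.
In a symmetric equilibrium every fishing fleet chooses the same x, so Σ_{j≠i} x_j = 4x. The condition becomes 108 − 30x = 0, giving x = 108/30 = 3.6.

3.6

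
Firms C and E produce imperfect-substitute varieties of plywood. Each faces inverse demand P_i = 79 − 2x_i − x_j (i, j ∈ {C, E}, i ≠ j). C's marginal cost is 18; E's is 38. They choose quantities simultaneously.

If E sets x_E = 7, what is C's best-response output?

Firm C's profit: π = x_C(79 − 2x_C − x_E) − 18x_C.
∂π/∂x_C = 61 − 4x_C − x_E = 0 ⇒ x_C = 15.25 − 0.25x_E.
At x_E = 7: x_C = 15.25 − 0.25·7 = 13.5.

13.5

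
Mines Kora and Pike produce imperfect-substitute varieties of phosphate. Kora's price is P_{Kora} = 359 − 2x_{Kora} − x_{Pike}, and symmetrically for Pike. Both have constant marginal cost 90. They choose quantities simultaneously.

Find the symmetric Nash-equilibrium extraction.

53.8

Mine Kora's profit: π = x_{Kora}(359 − 2x_{Kora} − x_{Pike}) − 90x_{Kora}.
∂π/∂x_{Kora} = 269 − 4x_{Kora} − x_{Pike} = 0 ⇒ x_{Kora} = 67.25 − 0.25x_{Pike}.
By symmetry x_{Pike} = x_{Kora}; substituting into the reaction function, 1.25x_{Kora} = 67.25 and x_{Kora} = 53.8.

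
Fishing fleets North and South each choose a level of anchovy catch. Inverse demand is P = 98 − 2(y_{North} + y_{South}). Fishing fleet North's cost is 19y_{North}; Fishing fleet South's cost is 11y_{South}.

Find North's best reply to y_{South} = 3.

Fishing fleet North's profit: π = y_{North}(98 − 2(y_{North} + y_{South})) − 19y_{North}.
∂π/∂y_{North} = 79 − 4y_{North} − 2y_{South} = 0, so y_{North} = 19.75 − 0.5y_{South}.
At y_{South} = 3: y_{North} = 19.75 − 0.5·3 = 18.25.

18.25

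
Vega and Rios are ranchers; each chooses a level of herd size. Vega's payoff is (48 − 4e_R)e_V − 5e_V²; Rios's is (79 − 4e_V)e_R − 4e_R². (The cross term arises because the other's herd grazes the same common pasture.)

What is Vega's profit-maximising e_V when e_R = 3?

3.6

Expanding Vega's payoff: 48e_V − 4e_Re_V − 5e_V².
∂π/∂e_V = 48 − 4e_R − 10e_V = 0, so e_V = 4.8 − 0.4e_R.
At e_R = 3: e_V = 4.8 − 0.4·3 = 3.6.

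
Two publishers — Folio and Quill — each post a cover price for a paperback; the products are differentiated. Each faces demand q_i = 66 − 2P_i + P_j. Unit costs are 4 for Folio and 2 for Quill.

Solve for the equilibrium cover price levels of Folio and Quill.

24.4, 23.6

Folio's profit: π = (P_{Folio} − 4)(66 − 2P_{Folio} + P_{Quill}).
∂π/∂P_{Folio} = 74 − 4P_{Folio} + P_{Quill} = 0 ⇒ P_{Folio} = 18.5 + 0.25P_{Quill}.
Similarly P_{Quill} = 17.5 + 0.25P_{Folio}.
Plugging P_{Quill} into Folio's best response: P_{Folio} = 18.5 + 0.25(17.5 + 0.25P_{Folio}) ⇒ 0.9375P_{Folio} = 22.875, so P_{Folio} = 24.4.
Then P_{Quill} = 17.5 + 0.25·24.4 = 23.6.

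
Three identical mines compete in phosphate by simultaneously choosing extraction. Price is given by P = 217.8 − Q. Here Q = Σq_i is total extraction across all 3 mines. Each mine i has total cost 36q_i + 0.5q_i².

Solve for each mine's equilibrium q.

36.36

A representative mine's profit is π_i = q_i(217.8 − Q) − 36q_i − 0.5q_i², with Q = q_i + Σ_{j≠i} q_j.
First-order condition: 181.8 − 3q_i − Σ_{j≠i} q_j = 0.
Imposing symmetry (q_j = q for all j) turns Σ_{j≠i} q_j into 2q, so 181.8 = 5q and q = 36.36.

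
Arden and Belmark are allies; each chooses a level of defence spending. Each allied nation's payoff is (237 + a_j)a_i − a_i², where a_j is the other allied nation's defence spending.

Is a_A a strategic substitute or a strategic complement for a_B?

Arden's payoff is (237 + a_B)a_A − a_A².
∂π/∂a_A = 237 + a_B − 2a_A = 0, so a_A = 118.5 + 0.5a_B.
The best-response slope da_A/da_B = 0.5 > 0: the reaction function is upward-sloping, so the choices are strategic complements.

strategic complements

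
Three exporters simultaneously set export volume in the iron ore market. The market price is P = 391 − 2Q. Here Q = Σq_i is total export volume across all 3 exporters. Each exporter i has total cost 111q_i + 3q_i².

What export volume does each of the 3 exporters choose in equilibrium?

20

A representative exporter's profit is π_i = q_i(391 − 2Q) − 111q_i − 3q_i², with Q = q_i + Σ_{j≠i} q_j.
First-order condition: 280 − 10q_i − 2Σ_{j≠i} q_j = 0.
Imposing symmetry (q_j = q for all j) turns Σ_{j≠i} q_j into 2q, so 280 = 14q and q = 20.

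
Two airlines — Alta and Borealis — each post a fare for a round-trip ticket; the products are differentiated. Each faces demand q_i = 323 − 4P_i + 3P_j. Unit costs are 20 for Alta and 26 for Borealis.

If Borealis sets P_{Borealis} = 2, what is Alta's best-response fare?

51.125

Alta's profit: π = (P_{Alta} − 20)(323 − 4P_{Alta} + 3P_{Borealis}).
∂π/∂P_{Alta} = 403 − 8P_{Alta} + 3P_{Borealis} = 0 ⇒ P_{Alta} = 50.375 + 0.375P_{Borealis}.
At P_{Borealis} = 2: P_{Alta} = 50.375 + 0.375·2 = 51.125.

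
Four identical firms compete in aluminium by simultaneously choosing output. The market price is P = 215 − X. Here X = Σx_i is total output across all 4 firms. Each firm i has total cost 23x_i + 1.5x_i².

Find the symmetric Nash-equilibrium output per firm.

24

A representative firm's profit is π_i = x_i(215 − X) − 23x_i − 1.5x_i², with X = x_i + Σ_{j≠i} x_j.
First-order condition: 192 − 5x_i − Σ_{j≠i} x_j = 0.
Imposing symmetry (x_j = x for all j) turns Σ_{j≠i} x_j into 3x, so 192 = 8x and x = 24.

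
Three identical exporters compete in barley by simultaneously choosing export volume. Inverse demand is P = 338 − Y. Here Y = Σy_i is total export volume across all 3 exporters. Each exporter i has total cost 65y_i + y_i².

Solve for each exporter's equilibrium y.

A representative exporter's profit is π_i = y_i(338 − Y) − 65y_i − y_i², with Y = y_i + Σ_{j≠i} y_j.
First-order condition: 273 − 4y_i − Σ_{j≠i} y_j = 0.
Imposing symmetry (y_j = y for all j) turns Σ_{j≠i} y_j into 2y, so 273 = 6y and y = 45.5.

45.5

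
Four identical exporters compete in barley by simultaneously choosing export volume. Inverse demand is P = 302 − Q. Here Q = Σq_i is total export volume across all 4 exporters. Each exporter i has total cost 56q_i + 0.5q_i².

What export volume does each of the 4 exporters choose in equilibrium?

41

A representative exporter's profit is π_i = q_i(302 − Q) − 56q_i − 0.5q_i², with Q = q_i + Σ_{j≠i} q_j.
First-order condition: 246 − 3q_i − Σ_{j≠i} q_j = 0.
With identical exporters, set every q_j = q: then 246 − 3q − 3q = 0, i.e. q = 246/6 = 41.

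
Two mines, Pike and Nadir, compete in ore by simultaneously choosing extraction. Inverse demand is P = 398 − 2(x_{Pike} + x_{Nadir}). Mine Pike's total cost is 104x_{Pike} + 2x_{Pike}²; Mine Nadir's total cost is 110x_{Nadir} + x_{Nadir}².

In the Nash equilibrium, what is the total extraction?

66

Mine Pike's profit: π = x_{Pike}(398 − 2(x_{Pike} + x_{Nadir})) − 104x_{Pike} − 2x_{Pike}².
∂π/∂x_{Pike} = 294 − 8x_{Pike} − 2x_{Nadir} = 0, so x_{Pike} = 36.75 − 0.25x_{Nadir}.
For Nadir: ∂π/∂x_{Nadir} = 288 − 6x_{Nadir} − 2x_{Pike} = 0 ⇒ x_{Nadir} = 48 − (1/3)x_{Pike}.
Substituting the second reaction function into the first: x_{Pike} = 36.75 − 0.25(48 − (1/3)x_{Pike}), which gives (11/12)x_{Pike} = 24.75 ⇒ x_{Pike} = 27.
Then x_{Nadir} = 48 − (1/3)·27 = 39.
Total extraction: 27 + 39 = 66.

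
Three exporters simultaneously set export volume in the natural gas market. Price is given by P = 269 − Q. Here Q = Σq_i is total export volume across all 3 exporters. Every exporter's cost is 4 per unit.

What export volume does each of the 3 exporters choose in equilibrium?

66.25

A representative exporter's profit is π_i = q_i(269 − Q) − 4q_i, with Q = q_i + Σ_{j≠i} q_j.
First-order condition: 265 − 2q_i − Σ_{j≠i} q_j = 0.
With identical exporters, set every q_j = q: then 265 − 2q − 2q = 0, i.e. q = 265/4 = 66.25.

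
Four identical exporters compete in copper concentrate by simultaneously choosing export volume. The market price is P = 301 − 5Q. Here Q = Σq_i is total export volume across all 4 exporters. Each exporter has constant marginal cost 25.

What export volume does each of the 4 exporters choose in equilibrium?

11.04

A representative exporter's profit is π_i = q_i(301 − 5Q) − 25q_i, with Q = q_i + Σ_{j≠i} q_j.
First-order condition: 276 − 10q_i − 5Σ_{j≠i} q_j = 0.
In a symmetric equilibrium every exporter chooses the same q, so Σ_{j≠i} q_j = 3q. The condition becomes 276 − 25q = 0, giving q = 276/25 = 11.04.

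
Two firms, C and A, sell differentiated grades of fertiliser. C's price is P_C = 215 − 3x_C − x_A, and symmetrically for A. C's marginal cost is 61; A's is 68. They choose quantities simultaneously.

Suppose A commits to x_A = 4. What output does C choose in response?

Firm C's profit: π = x_C(215 − 3x_C − x_A) − 61x_C.
∂π/∂x_C = 154 − 6x_C − x_A = 0 ⇒ x_C = 77/3 − (1/6)x_A.
At x_A = 4: x_C = 77/3 − (1/6)·4 = 25.

25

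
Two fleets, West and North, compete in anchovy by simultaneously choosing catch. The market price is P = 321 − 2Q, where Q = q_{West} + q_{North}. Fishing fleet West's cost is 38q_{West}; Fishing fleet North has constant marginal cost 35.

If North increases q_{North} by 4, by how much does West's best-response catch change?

Fishing fleet West's profit: π = q_{West}(321 − 2(q_{West} + q_{North})) − 38q_{West}.
∂π/∂q_{West} = 283 − 4q_{West} − 2q_{North} = 0, so q_{West} = 70.75 − 0.5q_{North}.
The reaction-function slope is −0.5, so a 4-unit rise in q_{North} moves q_{West} by −0.5 × 4 = −2. West's best response falls — the actions are strategic substitutes.

-2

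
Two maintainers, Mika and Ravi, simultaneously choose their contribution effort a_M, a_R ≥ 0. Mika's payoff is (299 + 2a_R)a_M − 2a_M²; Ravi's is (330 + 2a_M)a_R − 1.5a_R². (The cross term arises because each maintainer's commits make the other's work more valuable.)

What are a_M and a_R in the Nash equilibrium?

194.625, 239.75

Expanding Mika's payoff: 299a_M + 2a_Ra_M − 2a_M².
∂π/∂a_M = 299 + 2a_R − 4a_M = 0, so a_M = 74.75 + 0.5a_R.
Likewise for Ravi: a_R = 110 + (2/3)a_M.
Plugging a_R into Mika's best response: a_M = 74.75 + 0.5(110 + (2/3)a_M) ⇒ (2/3)a_M = 129.75, so a_M = 194.625.
Then a_R = 110 + (2/3)·194.625 = 239.75.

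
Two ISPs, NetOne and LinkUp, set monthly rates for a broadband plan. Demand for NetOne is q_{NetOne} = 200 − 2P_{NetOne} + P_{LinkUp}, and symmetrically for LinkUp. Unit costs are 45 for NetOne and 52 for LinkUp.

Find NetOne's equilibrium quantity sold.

105.2

NetOne's profit: π = (P_{NetOne} − 45)(200 − 2P_{NetOne} + P_{LinkUp}).
∂π/∂P_{NetOne} = 290 − 4P_{NetOne} + P_{LinkUp} = 0 ⇒ P_{NetOne} = 72.5 + 0.25P_{LinkUp}.
Similarly P_{LinkUp} = 76 + 0.25P_{NetOne}.
Plugging P_{LinkUp} into NetOne's best response: P_{NetOne} = 72.5 + 0.25(76 + 0.25P_{NetOne}) ⇒ 0.9375P_{NetOne} = 91.5, so P_{NetOne} = 97.6.
Then P_{LinkUp} = 76 + 0.25·97.6 = 100.4.
q_{NetOne} = 200 − 2·97.6 + 100.4 = 105.2.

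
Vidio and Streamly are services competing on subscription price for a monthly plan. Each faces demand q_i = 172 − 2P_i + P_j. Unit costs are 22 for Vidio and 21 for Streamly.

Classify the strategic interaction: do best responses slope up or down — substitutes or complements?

strategic complements

Vidio's profit: π = (P_{Vidio} − 22)(172 − 2P_{Vidio} + P_{Streamly}).
∂π/∂P_{Vidio} = 216 − 4P_{Vidio} + P_{Streamly} = 0 ⇒ P_{Vidio} = 54 + 0.25P_{Streamly}.
The best-response slope dP_{Vidio}/dP_{Streamly} = 0.25 > 0: the reaction function is upward-sloping, so the choices are strategic complements.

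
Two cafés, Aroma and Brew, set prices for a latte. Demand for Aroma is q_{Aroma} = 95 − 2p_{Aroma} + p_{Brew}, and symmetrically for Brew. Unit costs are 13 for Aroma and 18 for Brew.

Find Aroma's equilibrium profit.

Aroma's profit: π = (p_{Aroma} − 13)(95 − 2p_{Aroma} + p_{Brew}).
∂π/∂p_{Aroma} = 121 − 4p_{Aroma} + p_{Brew} = 0 ⇒ p_{Aroma} = 30.25 + 0.25p_{Brew}.
Similarly p_{Brew} = 32.75 + 0.25p_{Aroma}.
Substituting the second reaction function into the first: p_{Aroma} = 30.25 + 0.25(32.75 + 0.25p_{Aroma}), which gives 0.9375p_{Aroma} = 38.4375 ⇒ p_{Aroma} = 41.
Then p_{Brew} = 32.75 + 0.25·41 = 43.
q_{Aroma} = 95 − 2·41 + 43 = 56.
Profit = (41 − 13)·56 = 1568.

1568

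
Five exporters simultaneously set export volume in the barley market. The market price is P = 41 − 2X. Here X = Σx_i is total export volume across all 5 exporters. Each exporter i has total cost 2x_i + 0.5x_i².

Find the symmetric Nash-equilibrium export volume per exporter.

3

A representative exporter's profit is π_i = x_i(41 − 2X) − 2x_i − 0.5x_i², with X = x_i + Σ_{j≠i} x_j.
First-order condition: 39 − 5x_i − 2Σ_{j≠i} x_j = 0.
With identical exporters, set every x_j = x: then 39 − 5x − 8x = 0, i.e. x = 39/13 = 3.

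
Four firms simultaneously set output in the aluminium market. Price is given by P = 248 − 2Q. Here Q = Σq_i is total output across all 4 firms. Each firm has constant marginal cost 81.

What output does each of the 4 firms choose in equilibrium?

A representative firm's profit is π_i = q_i(248 − 2Q) − 81q_i, with Q = q_i + Σ_{j≠i} q_j.
First-order condition: 167 − 4q_i − 2Σ_{j≠i} q_j = 0.
Imposing symmetry (q_j = q for all j) turns Σ_{j≠i} q_j into 3q, so 167 = 10q and q = 16.7.

16.7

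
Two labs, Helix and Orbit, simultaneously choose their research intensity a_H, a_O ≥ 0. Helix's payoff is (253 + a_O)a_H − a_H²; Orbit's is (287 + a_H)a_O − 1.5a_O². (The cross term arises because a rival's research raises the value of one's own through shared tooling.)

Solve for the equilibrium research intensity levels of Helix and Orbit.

209.2, 165.4

Expanding Helix's payoff: 253a_H + a_Oa_H − a_H².
∂π/∂a_H = 253 + a_O − 2a_H = 0, so a_H = 126.5 + 0.5a_O.
Likewise for Orbit: a_O = 287/3 + (1/3)a_H.
Solving the two reaction functions simultaneously: (1 − (0.5)(1/3))a_H = 126.5 + 0.5·(287/3), so (5/6)a_H = 523/3 and a_H = 209.2.
Then a_O = 287/3 + (1/3)·209.2 = 165.4.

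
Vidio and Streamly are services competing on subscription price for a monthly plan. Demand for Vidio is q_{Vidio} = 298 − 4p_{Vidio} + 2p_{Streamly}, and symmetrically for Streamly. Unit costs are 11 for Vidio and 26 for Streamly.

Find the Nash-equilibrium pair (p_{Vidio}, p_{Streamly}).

59, 65

Vidio's profit: π = (p_{Vidio} − 11)(298 − 4p_{Vidio} + 2p_{Streamly}).
∂π/∂p_{Vidio} = 342 − 8p_{Vidio} + 2p_{Streamly} = 0 ⇒ p_{Vidio} = 42.75 + 0.25p_{Streamly}.
Similarly p_{Streamly} = 50.25 + 0.25p_{Vidio}.
Substituting the second reaction function into the first: p_{Vidio} = 42.75 + 0.25(50.25 + 0.25p_{Vidio}), which gives 0.9375p_{Vidio} = 55.3125 ⇒ p_{Vidio} = 59.
Then p_{Streamly} = 50.25 + 0.25·59 = 65.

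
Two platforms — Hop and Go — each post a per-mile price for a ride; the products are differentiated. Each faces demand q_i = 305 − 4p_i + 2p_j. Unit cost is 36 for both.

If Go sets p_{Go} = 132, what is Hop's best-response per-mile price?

Hop's profit: π = (p_{Hop} − 36)(305 − 4p_{Hop} + 2p_{Go}).
∂π/∂p_{Hop} = 449 − 8p_{Hop} + 2p_{Go} = 0 ⇒ p_{Hop} = 56.125 + 0.25p_{Go}.
At p_{Go} = 132: p_{Hop} = 56.125 + 0.25·132 = 89.125.

89.125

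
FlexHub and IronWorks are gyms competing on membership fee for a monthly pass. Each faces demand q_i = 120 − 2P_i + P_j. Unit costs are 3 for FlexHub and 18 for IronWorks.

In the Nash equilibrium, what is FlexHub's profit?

3362

FlexHub's profit: π = (P_{FlexHub} − 3)(120 − 2P_{FlexHub} + P_{IronWorks}).
∂π/∂P_{FlexHub} = 126 − 4P_{FlexHub} + P_{IronWorks} = 0 ⇒ P_{FlexHub} = 31.5 + 0.25P_{IronWorks}.
Similarly P_{IronWorks} = 39 + 0.25P_{FlexHub}.
Plugging P_{IronWorks} into FlexHub's best response: P_{FlexHub} = 31.5 + 0.25(39 + 0.25P_{FlexHub}) ⇒ 0.9375P_{FlexHub} = 41.25, so P_{FlexHub} = 44.
Then P_{IronWorks} = 39 + 0.25·44 = 50.
q_{FlexHub} = 120 − 2·44 + 50 = 82.
Profit = (44 − 3)·82 = 3362.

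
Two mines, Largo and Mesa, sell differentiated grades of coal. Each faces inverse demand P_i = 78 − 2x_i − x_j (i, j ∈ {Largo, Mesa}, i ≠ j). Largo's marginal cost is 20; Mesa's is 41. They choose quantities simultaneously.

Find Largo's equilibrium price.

Mine Largo's profit: π = x_{Largo}(78 − 2x_{Largo} − x_{Mesa}) − 20x_{Largo}.
∂π/∂x_{Largo} = 58 − 4x_{Largo} − x_{Mesa} = 0 ⇒ x_{Largo} = 14.5 − 0.25x_{Mesa}.
Similarly x_{Mesa} = 9.25 − 0.25x_{Largo}.
Substituting the second reaction function into the first: x_{Largo} = 14.5 − 0.25(9.25 − 0.25x_{Largo}), which gives 0.9375x_{Largo} = 12.1875 ⇒ x_{Largo} = 13.
Then x_{Mesa} = 9.25 − 0.25·13 = 6.
P_{Largo} = 78 − 2·13 − 6 = 46.

46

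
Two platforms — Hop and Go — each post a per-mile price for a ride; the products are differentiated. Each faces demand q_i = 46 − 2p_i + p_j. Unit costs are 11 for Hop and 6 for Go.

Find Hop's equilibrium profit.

Hop's profit: π = (p_{Hop} − 11)(46 − 2p_{Hop} + p_{Go}).
∂π/∂p_{Hop} = 68 − 4p_{Hop} + p_{Go} = 0 ⇒ p_{Hop} = 17 + 0.25p_{Go}.
Similarly p_{Go} = 14.5 + 0.25p_{Hop}.
Solving the two reaction functions simultaneously: (1 − (0.25)(0.25))p_{Hop} = 17 + 0.25·14.5, so 0.9375p_{Hop} = 20.625 and p_{Hop} = 22.
Then p_{Go} = 14.5 + 0.25·22 = 20.
q_{Hop} = 46 − 2·22 + 20 = 22.
Profit = (22 − 11)·22 = 242.

242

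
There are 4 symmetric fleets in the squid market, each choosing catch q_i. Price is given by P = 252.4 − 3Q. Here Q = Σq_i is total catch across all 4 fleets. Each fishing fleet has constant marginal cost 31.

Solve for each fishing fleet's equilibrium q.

14.76

A representative fishing fleet's profit is π_i = q_i(252.4 − 3Q) − 31q_i, with Q = q_i + Σ_{j≠i} q_j.
First-order condition: 221.4 − 6q_i − 3Σ_{j≠i} q_j = 0.
Imposing symmetry (q_j = q for all j) turns Σ_{j≠i} q_j into 3q, so 221.4 = 15q and q = 14.76.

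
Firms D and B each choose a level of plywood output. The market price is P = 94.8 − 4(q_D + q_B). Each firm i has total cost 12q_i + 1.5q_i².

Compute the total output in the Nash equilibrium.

Firm D's profit: π = q_D(94.8 − 4(q_D + q_B)) − 12q_D − 1.5q_D².
∂π/∂q_D = 82.8 − 11q_D − 4q_B = 0, so q_D = 414/55 − (4/11)q_B.
By symmetry q_B = q_D; substituting into the reaction function, (15/11)q_D = 414/55 and q_D = 5.52.
Total output: 5.52 + 5.52 = 11.04.

11.04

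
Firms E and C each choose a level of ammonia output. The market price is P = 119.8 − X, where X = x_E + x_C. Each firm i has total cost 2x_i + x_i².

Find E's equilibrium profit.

Firm E's profit: π = x_E(119.8 − (x_E + x_C)) − 2x_E − x_E².
∂π/∂x_E = 117.8 − 4x_E − x_C = 0, so x_E = 29.45 − 0.25x_C.
By symmetry x_C = x_E; substituting into the reaction function, 1.25x_E = 29.45 and x_E = 23.56.
Price P = 119.8 − 47.12 = 72.68.
E's profit: (72.68 − 2)·23.56 − (23.56)² = 1110.1472.

1110.1472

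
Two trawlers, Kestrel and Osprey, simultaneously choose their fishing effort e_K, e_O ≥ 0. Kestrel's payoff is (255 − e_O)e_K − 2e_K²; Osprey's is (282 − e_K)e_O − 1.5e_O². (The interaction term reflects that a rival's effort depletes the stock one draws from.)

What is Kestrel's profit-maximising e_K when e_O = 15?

60

Expanding Kestrel's payoff: 255e_K − e_Oe_K − 2e_K².
∂π/∂e_K = 255 − e_O − 4e_K = 0, so e_K = 63.75 − 0.25e_O.
At e_O = 15: e_K = 63.75 − 0.25·15 = 60.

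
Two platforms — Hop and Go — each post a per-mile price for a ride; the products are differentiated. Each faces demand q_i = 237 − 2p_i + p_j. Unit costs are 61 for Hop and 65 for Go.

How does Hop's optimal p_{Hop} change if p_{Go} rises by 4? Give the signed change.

1

Hop's profit: π = (p_{Hop} − 61)(237 − 2p_{Hop} + p_{Go}).
∂π/∂p_{Hop} = 359 − 4p_{Hop} + p_{Go} = 0 ⇒ p_{Hop} = 89.75 + 0.25p_{Go}.
The reaction-function slope is 0.25, so a 4-unit rise in p_{Go} moves p_{Hop} by 0.25 × 4 = 1. Hop's best response rises — the actions are strategic complements.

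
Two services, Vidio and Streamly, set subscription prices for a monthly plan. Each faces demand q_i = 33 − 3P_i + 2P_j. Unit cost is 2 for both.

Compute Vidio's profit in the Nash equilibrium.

180.1875

Vidio's profit: π = (P_{Vidio} − 2)(33 − 3P_{Vidio} + 2P_{Streamly}).
∂π/∂P_{Vidio} = 39 − 6P_{Vidio} + 2P_{Streamly} = 0 ⇒ P_{Vidio} = 6.5 + (1/3)P_{Streamly}.
Setting P_{Vidio} = P_{Streamly} in the reaction function: P_{Vidio} = 6.5 + (1/3)P_{Vidio}, so P_{Vidio} = 6.5 / (2/3) = 9.75.
q_{Vidio} = 33 − 3·9.75 + 2·9.75 = 23.25.
Profit = (9.75 − 2)·23.25 = 180.1875.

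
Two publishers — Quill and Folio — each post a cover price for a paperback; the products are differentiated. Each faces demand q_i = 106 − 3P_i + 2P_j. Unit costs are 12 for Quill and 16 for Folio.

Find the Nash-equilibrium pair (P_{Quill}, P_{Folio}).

36.25, 37.75

Quill's profit: π = (P_{Quill} − 12)(106 − 3P_{Quill} + 2P_{Folio}).
∂π/∂P_{Quill} = 142 − 6P_{Quill} + 2P_{Folio} = 0 ⇒ P_{Quill} = 71/3 + (1/3)P_{Folio}.
Similarly P_{Folio} = 77/3 + (1/3)P_{Quill}.
Solving the two reaction functions simultaneously: (1 − (1/3)(1/3))P_{Quill} = 71/3 + (1/3)·(77/3), so (8/9)P_{Quill} = 290/9 and P_{Quill} = 36.25.
Then P_{Folio} = 77/3 + (1/3)·36.25 = 37.75.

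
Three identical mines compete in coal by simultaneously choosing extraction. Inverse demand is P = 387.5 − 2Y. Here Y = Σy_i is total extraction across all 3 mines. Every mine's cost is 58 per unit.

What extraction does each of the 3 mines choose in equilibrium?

A representative mine's profit is π_i = y_i(387.5 − 2Y) − 58y_i, with Y = y_i + Σ_{j≠i} y_j.
First-order condition: 329.5 − 4y_i − 2Σ_{j≠i} y_j = 0.
With identical mines, set every y_j = y: then 329.5 − 4y − 4y = 0, i.e. y = 329.5/8 = 41.1875.

41.1875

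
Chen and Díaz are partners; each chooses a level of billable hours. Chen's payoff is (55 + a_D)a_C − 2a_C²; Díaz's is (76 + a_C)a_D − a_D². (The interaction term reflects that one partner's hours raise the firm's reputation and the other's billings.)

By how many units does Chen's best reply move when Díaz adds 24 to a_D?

Expanding Chen's payoff: 55a_C + a_Da_C − 2a_C².
∂π/∂a_C = 55 + a_D − 4a_C = 0, so a_C = 13.75 + 0.25a_D.
The reaction-function slope is 0.25, so a 24-unit rise in a_D moves a_C by 0.25 × 24 = 6. Chen's best response rises — the actions are strategic complements.

6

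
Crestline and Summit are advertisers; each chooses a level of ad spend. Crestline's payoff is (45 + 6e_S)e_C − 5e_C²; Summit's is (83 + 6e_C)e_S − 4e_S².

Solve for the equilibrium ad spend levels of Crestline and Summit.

19.5, 25

Expanding Crestline's payoff: 45e_C + 6e_Se_C − 5e_C².
∂π/∂e_C = 45 + 6e_S − 10e_C = 0, so e_C = 4.5 + 0.6e_S.
Likewise for Summit: e_S = 10.375 + 0.75e_C.
Solving the two reaction functions simultaneously: (1 − (0.6)(0.75))e_C = 4.5 + 0.6·10.375, so 0.55e_C = 10.725 and e_C = 19.5.
Then e_S = 10.375 + 0.75·19.5 = 25.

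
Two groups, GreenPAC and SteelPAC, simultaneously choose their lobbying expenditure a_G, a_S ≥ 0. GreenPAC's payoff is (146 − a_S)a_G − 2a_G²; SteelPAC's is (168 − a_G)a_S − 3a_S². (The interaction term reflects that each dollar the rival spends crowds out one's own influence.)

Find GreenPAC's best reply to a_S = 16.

Expanding GreenPAC's payoff: 146a_G − a_Sa_G − 2a_G².
∂π/∂a_G = 146 − a_S − 4a_G = 0, so a_G = 36.5 − 0.25a_S.
At a_S = 16: a_G = 36.5 − 0.25·16 = 32.5.

32.5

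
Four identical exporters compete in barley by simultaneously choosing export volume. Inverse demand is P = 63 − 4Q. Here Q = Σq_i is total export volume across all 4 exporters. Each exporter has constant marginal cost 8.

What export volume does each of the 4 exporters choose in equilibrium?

2.75

A representative exporter's profit is π_i = q_i(63 − 4Q) − 8q_i, with Q = q_i + Σ_{j≠i} q_j.
First-order condition: 55 − 8q_i − 4Σ_{j≠i} q_j = 0.
With identical exporters, set every q_j = q: then 55 − 8q − 12q = 0, i.e. q = 55/20 = 2.75.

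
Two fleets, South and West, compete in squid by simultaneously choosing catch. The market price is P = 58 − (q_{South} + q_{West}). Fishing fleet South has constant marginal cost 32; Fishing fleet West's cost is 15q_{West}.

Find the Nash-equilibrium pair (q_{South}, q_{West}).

Fishing fleet South's profit: π = q_{South}(58 − (q_{South} + q_{West})) − 32q_{South}.
∂π/∂q_{South} = 26 − 2q_{South} − q_{West} = 0, so q_{South} = 13 − 0.5q_{West}.
By the same steps for West: q_{West} = 21.5 − 0.5q_{South}.
Solving the two reaction functions simultaneously: (1 − (−0.5)(−0.5))q_{South} = 13 − 0.5·21.5, so 0.75q_{South} = 2.25 and q_{South} = 3.
Then q_{West} = 21.5 − 0.5·3 = 20.

3, 20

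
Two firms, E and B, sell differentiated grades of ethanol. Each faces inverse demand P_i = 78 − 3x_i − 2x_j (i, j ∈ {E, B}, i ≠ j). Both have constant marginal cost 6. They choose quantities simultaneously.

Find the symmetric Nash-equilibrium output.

9

Firm E's profit: π = x_E(78 − 3x_E − 2x_B) − 6x_E.
∂π/∂x_E = 72 − 6x_E − 2x_B = 0 ⇒ x_E = 12 − (1/3)x_B.
Setting x_E = x_B in the reaction function: x_E = 12 − (1/3)x_E, so x_E = 12 / (4/3) = 9.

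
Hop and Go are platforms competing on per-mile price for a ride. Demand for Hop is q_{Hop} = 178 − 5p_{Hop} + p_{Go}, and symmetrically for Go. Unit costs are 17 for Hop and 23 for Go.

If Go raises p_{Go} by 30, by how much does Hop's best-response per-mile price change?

Hop's profit: π = (p_{Hop} − 17)(178 − 5p_{Hop} + p_{Go}).
∂π/∂p_{Hop} = 263 − 10p_{Hop} + p_{Go} = 0 ⇒ p_{Hop} = 26.3 + 0.1p_{Go}.
The reaction-function slope is 0.1, so a 30-unit rise in p_{Go} moves p_{Hop} by 0.1 × 30 = 3. Hop's best response rises — the actions are strategic complements.

3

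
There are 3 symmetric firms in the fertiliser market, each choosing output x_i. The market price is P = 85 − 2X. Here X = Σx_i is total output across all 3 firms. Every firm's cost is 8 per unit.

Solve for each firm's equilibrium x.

9.625

A representative firm's profit is π_i = x_i(85 − 2X) − 8x_i, with X = x_i + Σ_{j≠i} x_j.
First-order condition: 77 − 4x_i − 2Σ_{j≠i} x_j = 0.
With identical firms, set every x_j = x: then 77 − 4x − 4x = 0, i.e. x = 77/8 = 9.625.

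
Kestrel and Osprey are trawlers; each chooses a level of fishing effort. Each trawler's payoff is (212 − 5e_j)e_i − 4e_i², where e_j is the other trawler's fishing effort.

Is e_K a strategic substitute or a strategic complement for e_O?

strategic substitutes

Kestrel's payoff is (212 − 5e_O)e_K − 4e_K².
∂π/∂e_K = 212 − 5e_O − 8e_K = 0, so e_K = 26.5 − 0.625e_O.
The best-response slope de_K/de_O = −0.625 < 0: the reaction function is downward-sloping, so the choices are strategic substitutes.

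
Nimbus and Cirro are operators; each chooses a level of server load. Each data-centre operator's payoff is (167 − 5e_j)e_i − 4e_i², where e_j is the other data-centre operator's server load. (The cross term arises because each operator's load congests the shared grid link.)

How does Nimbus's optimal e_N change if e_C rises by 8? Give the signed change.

-5

Nimbus's payoff is (167 − 5e_C)e_N − 4e_N².
∂π/∂e_N = 167 − 5e_C − 8e_N = 0, so e_N = 20.875 − 0.625e_C.
The reaction-function slope is −0.625, so an 8-unit rise in e_C moves e_N by −0.625 × 8 = −5. Nimbus's best response falls — the actions are strategic substitutes.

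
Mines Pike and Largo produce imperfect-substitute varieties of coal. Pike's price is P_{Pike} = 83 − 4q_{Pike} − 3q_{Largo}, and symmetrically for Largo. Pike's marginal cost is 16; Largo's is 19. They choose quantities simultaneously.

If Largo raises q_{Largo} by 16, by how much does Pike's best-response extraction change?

Mine Pike's profit: π = q_{Pike}(83 − 4q_{Pike} − 3q_{Largo}) − 16q_{Pike}.
∂π/∂q_{Pike} = 67 − 8q_{Pike} − 3q_{Largo} = 0 ⇒ q_{Pike} = 8.375 − 0.375q_{Largo}.
The reaction-function slope is −0.375, so a 16-unit rise in q_{Largo} moves q_{Pike} by −0.375 × 16 = −6. Pike's best response falls — the actions are strategic substitutes.

-6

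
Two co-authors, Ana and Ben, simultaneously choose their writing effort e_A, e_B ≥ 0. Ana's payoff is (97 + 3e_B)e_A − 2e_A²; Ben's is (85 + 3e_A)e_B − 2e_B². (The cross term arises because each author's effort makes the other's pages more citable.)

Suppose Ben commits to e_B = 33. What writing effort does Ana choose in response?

Expanding Ana's payoff: 97e_A + 3e_Be_A − 2e_A².
∂π/∂e_A = 97 + 3e_B − 4e_A = 0, so e_A = 24.25 + 0.75e_B.
At e_B = 33: e_A = 24.25 + 0.75·33 = 49.

49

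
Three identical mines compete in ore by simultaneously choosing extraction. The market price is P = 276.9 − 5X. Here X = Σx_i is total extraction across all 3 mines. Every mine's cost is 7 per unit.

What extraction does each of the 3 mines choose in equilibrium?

13.495

A representative mine's profit is π_i = x_i(276.9 − 5X) − 7x_i, with X = x_i + Σ_{j≠i} x_j.
First-order condition: 269.9 − 10x_i − 5Σ_{j≠i} x_j = 0.
In a symmetric equilibrium every mine chooses the same x, so Σ_{j≠i} x_j = 2x. The condition becomes 269.9 − 20x = 0, giving x = 269.9/20 = 13.495.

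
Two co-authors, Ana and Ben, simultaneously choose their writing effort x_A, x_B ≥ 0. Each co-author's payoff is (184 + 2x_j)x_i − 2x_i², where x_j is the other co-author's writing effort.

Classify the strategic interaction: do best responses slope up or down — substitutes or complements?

Ana's payoff is (184 + 2x_B)x_A − 2x_A².
∂π/∂x_A = 184 + 2x_B − 4x_A = 0, so x_A = 46 + 0.5x_B.
The best-response slope dx_A/dx_B = 0.5 > 0: the reaction function is upward-sloping, so the choices are strategic complements.

strategic complements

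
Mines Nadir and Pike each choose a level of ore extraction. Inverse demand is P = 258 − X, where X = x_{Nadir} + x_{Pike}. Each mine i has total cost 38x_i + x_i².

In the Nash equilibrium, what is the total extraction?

Mine Nadir's profit: π = x_{Nadir}(258 − (x_{Nadir} + x_{Pike})) − 38x_{Nadir} − x_{Nadir}².
∂π/∂x_{Nadir} = 220 − 4x_{Nadir} − x_{Pike} = 0, so x_{Nadir} = 55 − 0.25x_{Pike}.
The game is symmetric, so in equilibrium x_{Pike} = x_{Nadir}: the reaction function gives 1.25x_{Nadir} = 55, hence x_{Nadir} = 44.
Total extraction: 44 + 44 = 88.

88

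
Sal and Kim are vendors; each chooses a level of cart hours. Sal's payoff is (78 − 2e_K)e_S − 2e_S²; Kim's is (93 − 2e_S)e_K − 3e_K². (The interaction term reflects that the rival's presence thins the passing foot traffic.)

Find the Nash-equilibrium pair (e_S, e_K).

Expanding Sal's payoff: 78e_S − 2e_Ke_S − 2e_S².
∂π/∂e_S = 78 − 2e_K − 4e_S = 0, so e_S = 19.5 − 0.5e_K.
Likewise for Kim: e_K = 15.5 − (1/3)e_S.
Solving the two reaction functions simultaneously: (1 − (−0.5)(−1/3))e_S = 19.5 − 0.5·15.5, so (5/6)e_S = 11.75 and e_S = 14.1.
Then e_K = 15.5 − (1/3)·14.1 = 10.8.

14.1, 10.8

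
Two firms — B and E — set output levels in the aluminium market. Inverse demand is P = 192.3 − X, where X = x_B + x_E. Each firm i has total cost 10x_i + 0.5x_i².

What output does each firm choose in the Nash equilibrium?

45.575

Firm B's profit: π = x_B(192.3 − (x_B + x_E)) − 10x_B − 0.5x_B².
∂π/∂x_B = 182.3 − 3x_B − x_E = 0, so x_B = 1823/30 − (1/3)x_E.
The game is symmetric, so in equilibrium x_E = x_B: the reaction function gives (4/3)x_B = 1823/30, hence x_B = 45.575.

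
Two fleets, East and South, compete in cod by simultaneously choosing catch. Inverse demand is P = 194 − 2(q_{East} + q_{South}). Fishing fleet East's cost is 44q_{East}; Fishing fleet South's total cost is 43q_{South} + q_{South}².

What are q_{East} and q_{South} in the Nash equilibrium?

29.9, 15.2

Fishing fleet East's profit: π = q_{East}(194 − 2(q_{East} + q_{South})) − 44q_{East}.
∂π/∂q_{East} = 150 − 4q_{East} − 2q_{South} = 0, so q_{East} = 37.5 − 0.5q_{South}.
For South: ∂π/∂q_{South} = 151 − 6q_{South} − 2q_{East} = 0 ⇒ q_{South} = 151/6 − (1/3)q_{East}.
Solving the two reaction functions simultaneously: (1 − (−0.5)(−1/3))q_{East} = 37.5 − 0.5·(151/6), so (5/6)q_{East} = 299/12 and q_{East} = 29.9.
Then q_{South} = 151/6 − (1/3)·29.9 = 15.2.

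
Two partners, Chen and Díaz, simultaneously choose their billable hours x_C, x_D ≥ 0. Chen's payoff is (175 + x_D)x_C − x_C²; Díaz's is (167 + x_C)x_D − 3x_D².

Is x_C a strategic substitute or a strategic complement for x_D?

strategic complements

Expanding Chen's payoff: 175x_C + x_Dx_C − x_C².
∂π/∂x_C = 175 + x_D − 2x_C = 0, so x_C = 87.5 + 0.5x_D.
The best-response slope dx_C/dx_D = 0.5 > 0: the reaction function is upward-sloping, so the choices are strategic complements.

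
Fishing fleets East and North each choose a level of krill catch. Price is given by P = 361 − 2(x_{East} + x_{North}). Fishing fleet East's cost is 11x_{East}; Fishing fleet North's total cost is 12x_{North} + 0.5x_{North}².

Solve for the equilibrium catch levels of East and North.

Fishing fleet East's profit: π = x_{East}(361 − 2(x_{East} + x_{North})) − 11x_{East}.
∂π/∂x_{East} = 350 − 4x_{East} − 2x_{North} = 0, so x_{East} = 87.5 − 0.5x_{North}.
For North: ∂π/∂x_{North} = 349 − 5x_{North} − 2x_{East} = 0 ⇒ x_{North} = 69.8 − 0.4x_{East}.
Substituting the second reaction function into the first: x_{East} = 87.5 − 0.5(69.8 − 0.4x_{East}), which gives 0.8x_{East} = 52.6 ⇒ x_{East} = 65.75.
Then x_{North} = 69.8 − 0.4·65.75 = 43.5.

65.75, 43.5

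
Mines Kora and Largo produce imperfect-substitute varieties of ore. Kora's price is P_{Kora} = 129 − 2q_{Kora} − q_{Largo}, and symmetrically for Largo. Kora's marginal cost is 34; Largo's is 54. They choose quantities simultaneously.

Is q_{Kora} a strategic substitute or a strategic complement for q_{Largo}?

Mine Kora's profit: π = q_{Kora}(129 − 2q_{Kora} − q_{Largo}) − 34q_{Kora}.
∂π/∂q_{Kora} = 95 − 4q_{Kora} − q_{Largo} = 0 ⇒ q_{Kora} = 23.75 − 0.25q_{Largo}.
The best-response slope dq_{Kora}/dq_{Largo} = −0.25 < 0: the reaction function is downward-sloping, so the choices are strategic substitutes.

strategic substitutes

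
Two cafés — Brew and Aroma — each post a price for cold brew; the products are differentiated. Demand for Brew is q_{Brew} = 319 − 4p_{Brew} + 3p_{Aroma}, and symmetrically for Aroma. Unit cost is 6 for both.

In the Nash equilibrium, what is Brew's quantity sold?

Brew's profit: π = (p_{Brew} − 6)(319 − 4p_{Brew} + 3p_{Aroma}).
∂π/∂p_{Brew} = 343 − 8p_{Brew} + 3p_{Aroma} = 0 ⇒ p_{Brew} = 42.875 + 0.375p_{Aroma}.
Setting p_{Brew} = p_{Aroma} in the reaction function: p_{Brew} = 42.875 + 0.375p_{Brew}, so p_{Brew} = 42.875 / 0.625 = 68.6.
q_{Brew} = 319 − 4·68.6 + 3·68.6 = 250.4.

250.4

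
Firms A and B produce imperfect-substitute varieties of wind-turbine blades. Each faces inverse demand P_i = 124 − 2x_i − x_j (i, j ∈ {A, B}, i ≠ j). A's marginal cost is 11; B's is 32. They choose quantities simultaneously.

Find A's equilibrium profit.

Firm A's profit: π = x_A(124 − 2x_A − x_B) − 11x_A.
∂π/∂x_A = 113 − 4x_A − x_B = 0 ⇒ x_A = 28.25 − 0.25x_B.
Similarly x_B = 23 − 0.25x_A.
Substituting the second reaction function into the first: x_A = 28.25 − 0.25(23 − 0.25x_A), which gives 0.9375x_A = 22.5 ⇒ x_A = 24.
Then x_B = 23 − 0.25·24 = 17.
P_A = 124 − 2·24 − 17 = 59.
Profit = (59 − 11)·24 = 1152.

1152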